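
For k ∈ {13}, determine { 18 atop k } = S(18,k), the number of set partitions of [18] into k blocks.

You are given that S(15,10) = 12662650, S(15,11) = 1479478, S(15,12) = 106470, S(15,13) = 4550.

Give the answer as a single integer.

125854638

[16] T[16,11]:11*1479478+12662650=28936908 · T[16,12]:12*106470+1479478=2757118 · T[16,13]:13*4550+106470=165620
[17] T[17,12]:12*2757118+28936908=62022324 · T[17,13]:13*165620+2757118=4910178
[18] T[18,13]:13*4910178+62022324=125854638
Read S(18,13) = 125854638.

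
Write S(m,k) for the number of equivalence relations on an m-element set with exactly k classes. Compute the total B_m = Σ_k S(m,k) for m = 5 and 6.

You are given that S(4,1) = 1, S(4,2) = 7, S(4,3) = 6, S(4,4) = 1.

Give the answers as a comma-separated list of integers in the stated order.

[5] T[5,1]:1*1+0=1 · T[5,2]:2*7+1=15 · T[5,3]:3*6+7=25 · T[5,4]:4*1+6=10 · T[5,5]:5*0+1=1
[6] T[6,1]:1*1+0=1 · T[6,2]:2*15+1=31 · T[6,3]:3*25+15=90 · T[6,4]:4*10+25=65 · T[6,5]:5*1+10=15 · T[6,6]:6*0+1=1
B_5 = ΣS(5,k) = 1+15+25+10+1 = 52
B_6 = ΣS(6,k) = 1+31+90+65+15+1 = 203

52, 203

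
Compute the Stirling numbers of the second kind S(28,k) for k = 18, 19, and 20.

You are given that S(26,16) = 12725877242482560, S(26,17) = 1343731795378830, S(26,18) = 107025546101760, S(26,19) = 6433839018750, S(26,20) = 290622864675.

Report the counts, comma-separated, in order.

94432767017711850, 7626292886912700, 474194413703010

@27  (27,17):1343731795378830·17+12725877242482560→35569317763922670, (27,18):107025546101760·18+1343731795378830→3270191625210510, (27,19):6433839018750·19+107025546101760→229268487458010, (27,20):290622864675·20+6433839018750→12246296312250
@28  (28,18):3270191625210510·18+35569317763922670→94432767017711850, (28,19):229268487458010·19+3270191625210510→7626292886912700, (28,20):12246296312250·20+229268487458010→474194413703010
Read S(28,18) = 94432767017711850, S(28,19) = 7626292886912700, S(28,20) = 474194413703010.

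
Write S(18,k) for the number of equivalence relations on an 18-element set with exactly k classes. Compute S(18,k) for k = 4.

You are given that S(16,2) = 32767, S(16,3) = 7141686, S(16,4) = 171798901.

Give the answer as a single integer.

2798806985

@17  (17,3):7141686·3+32767→21457825, (17,4):171798901·4+7141686→694337290
@18  (18,4):694337290·4+21457825→2798806985
Read S(18,4) = 2798806985.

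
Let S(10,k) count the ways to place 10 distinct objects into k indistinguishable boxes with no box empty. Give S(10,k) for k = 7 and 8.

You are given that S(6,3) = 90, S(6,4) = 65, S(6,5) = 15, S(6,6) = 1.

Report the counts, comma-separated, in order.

5880, 750

r7: T_7,4=4×65+90=350; T_7,5=5×15+65=140; T_7,6=6×1+15=21; T_7,7=7×0+1=1
r8: T_8,5=5×140+350=1050; T_8,6=6×21+140=266; T_8,7=7×1+21=28; T_8,8=8×0+1=1
r9: T_9,6=6×266+1050=2646; T_9,7=7×28+266=462; T_9,8=8×1+28=36
r10: T_10,7=7×462+2646=5880; T_10,8=8×36+462=750
Read S(10,7) = 5880, S(10,8) = 750.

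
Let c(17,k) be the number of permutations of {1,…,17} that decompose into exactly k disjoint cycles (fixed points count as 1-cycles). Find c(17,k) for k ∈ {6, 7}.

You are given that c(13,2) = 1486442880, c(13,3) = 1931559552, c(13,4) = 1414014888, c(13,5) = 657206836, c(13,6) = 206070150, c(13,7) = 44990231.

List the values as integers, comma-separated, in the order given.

18861567058880, 5374523477960

r14: T_14,3=13×1931559552+1486442880=26596717056; T_14,4=13×1414014888+1931559552=20313753096; T_14,5=13×657206836+1414014888=9957703756; T_14,6=13×206070150+657206836=3336118786; T_14,7=13×44990231+206070150=790943153
r15: T_15,4=14×20313753096+26596717056=310989260400; T_15,5=14×9957703756+20313753096=159721605680; T_15,6=14×3336118786+9957703756=56663366760; T_15,7=14×790943153+3336118786=14409322928
r16: T_16,5=15×159721605680+310989260400=2706813345600; T_16,6=15×56663366760+159721605680=1009672107080; T_16,7=15×14409322928+56663366760=272803210680
r17: T_17,6=16×1009672107080+2706813345600=18861567058880; T_17,7=16×272803210680+1009672107080=5374523477960
Read c(17,6) = 18861567058880, c(17,7) = 5374523477960.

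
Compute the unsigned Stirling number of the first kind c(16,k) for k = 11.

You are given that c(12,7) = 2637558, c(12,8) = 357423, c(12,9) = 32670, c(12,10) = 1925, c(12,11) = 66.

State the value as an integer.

78558480

@13  (13,8):357423·12+2637558→6926634, (13,9):32670·12+357423→749463, (13,10):1925·12+32670→55770, (13,11):66·12+1925→2717
@14  (14,9):749463·13+6926634→16669653, (14,10):55770·13+749463→1474473, (14,11):2717·13+55770→91091
@15  (15,10):1474473·14+16669653→37312275, (15,11):91091·14+1474473→2749747
@16  (16,11):2749747·15+37312275→78558480
Read c(16,11) = 78558480.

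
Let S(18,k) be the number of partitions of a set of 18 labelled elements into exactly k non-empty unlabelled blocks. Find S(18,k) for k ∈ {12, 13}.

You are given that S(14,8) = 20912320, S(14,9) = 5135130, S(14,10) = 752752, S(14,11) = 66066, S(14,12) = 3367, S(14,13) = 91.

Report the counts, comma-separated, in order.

1256328866, 125854638

@15  (15,9):5135130·9+20912320→67128490, (15,10):752752·10+5135130→12662650, (15,11):66066·11+752752→1479478, (15,12):3367·12+66066→106470, (15,13):91·13+3367→4550
@16  (16,10):12662650·10+67128490→193754990, (16,11):1479478·11+12662650→28936908, (16,12):106470·12+1479478→2757118, (16,13):4550·13+106470→165620
@17  (17,11):28936908·11+193754990→512060978, (17,12):2757118·12+28936908→62022324, (17,13):165620·13+2757118→4910178
@18  (18,12):62022324·12+512060978→1256328866, (18,13):4910178·13+62022324→125854638
Read S(18,12) = 1256328866, S(18,13) = 125854638.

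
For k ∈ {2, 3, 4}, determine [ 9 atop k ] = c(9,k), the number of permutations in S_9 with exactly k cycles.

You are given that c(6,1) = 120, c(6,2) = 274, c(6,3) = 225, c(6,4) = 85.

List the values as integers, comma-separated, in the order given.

109584, 118124, 67284

@7  (7,1):120·6+0→720, (7,2):274·6+120→1764, (7,3):225·6+274→1624, (7,4):85·6+225→735
@8  (8,1):720·7+0→5040, (8,2):1764·7+720→13068, (8,3):1624·7+1764→13132, (8,4):735·7+1624→6769
@9  (9,2):13068·8+5040→109584, (9,3):13132·8+13068→118124, (9,4):6769·8+13132→67284
Read c(9,2) = 109584, c(9,3) = 118124, c(9,4) = 67284.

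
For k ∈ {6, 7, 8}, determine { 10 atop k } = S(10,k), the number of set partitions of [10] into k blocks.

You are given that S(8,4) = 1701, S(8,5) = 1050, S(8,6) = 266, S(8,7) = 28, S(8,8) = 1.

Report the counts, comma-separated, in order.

22827, 5880, 750

i=9: T(9,5)=1701+5·1050=6951 | T(9,6)=1050+6·266=2646 | T(9,7)=266+7·28=462 | T(9,8)=28+8·1=36
i=10: T(10,6)=6951+6·2646=22827 | T(10,7)=2646+7·462=5880 | T(10,8)=462+8·36=750
Read S(10,6) = 22827, S(10,7) = 5880, S(10,8) = 750.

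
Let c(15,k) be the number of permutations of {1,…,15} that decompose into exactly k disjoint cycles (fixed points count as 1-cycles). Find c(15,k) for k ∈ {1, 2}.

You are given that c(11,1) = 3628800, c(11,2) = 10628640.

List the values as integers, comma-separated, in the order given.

row 12: T[12][1]=11·3628800+0=39916800  T[12][2]=11·10628640+3628800=120543840
row 13: T[13][1]=12·39916800+0=479001600  T[13][2]=12·120543840+39916800=1486442880
row 14: T[14][1]=13·479001600+0=6227020800  T[14][2]=13·1486442880+479001600=19802759040
row 15: T[15][1]=14·6227020800+0=87178291200  T[15][2]=14·19802759040+6227020800=283465647360
Read c(15,1) = 87178291200, c(15,2) = 283465647360.

87178291200, 283465647360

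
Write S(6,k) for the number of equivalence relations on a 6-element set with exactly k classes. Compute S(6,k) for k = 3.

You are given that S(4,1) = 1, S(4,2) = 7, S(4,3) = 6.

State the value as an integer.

90

i=5: T(5,2)=1+2·7=15 | T(5,3)=7+3·6=25
i=6: T(6,3)=15+3·25=90
Read S(6,3) = 90.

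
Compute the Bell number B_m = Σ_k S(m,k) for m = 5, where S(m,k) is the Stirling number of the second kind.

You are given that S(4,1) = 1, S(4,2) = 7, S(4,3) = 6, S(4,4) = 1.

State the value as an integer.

52

row 5: T[5][1]=1·1+0=1  T[5][2]=2·7+1=15  T[5][3]=3·6+7=25  T[5][4]=4·1+6=10  T[5][5]=5·0+1=1
B_5 = ΣS(5,k) = 1+15+25+10+1 = 52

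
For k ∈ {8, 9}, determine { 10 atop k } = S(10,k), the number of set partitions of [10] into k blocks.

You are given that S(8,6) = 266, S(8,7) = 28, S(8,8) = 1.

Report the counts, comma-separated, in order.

750, 45

@9  (9,7):28·7+266→462, (9,8):1·8+28→36, (9,9):0·9+1→1
@10  (10,8):36·8+462→750, (10,9):1·9+36→45
Read S(10,8) = 750, S(10,9) = 45.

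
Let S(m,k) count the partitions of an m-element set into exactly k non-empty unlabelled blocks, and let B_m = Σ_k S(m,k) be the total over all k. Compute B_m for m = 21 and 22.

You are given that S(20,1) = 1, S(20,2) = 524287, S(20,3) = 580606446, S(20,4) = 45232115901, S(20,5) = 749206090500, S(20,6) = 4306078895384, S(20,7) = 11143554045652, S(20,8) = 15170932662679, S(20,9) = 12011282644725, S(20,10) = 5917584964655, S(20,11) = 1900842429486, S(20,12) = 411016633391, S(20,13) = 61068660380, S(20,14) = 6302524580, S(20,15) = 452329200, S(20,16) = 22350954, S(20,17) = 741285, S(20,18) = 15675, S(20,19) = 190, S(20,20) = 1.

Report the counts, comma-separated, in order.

@21  (21,1):1·1+0→1, (21,2):524287·2+1→1048575, (21,3):580606446·3+524287→1742343625, (21,4):45232115901·4+580606446→181509070050, (21,5):749206090500·5+45232115901→3791262568401, (21,6):4306078895384·6+749206090500→26585679462804, (21,7):11143554045652·7+4306078895384→82310957214948, (21,8):15170932662679·8+11143554045652→132511015347084, (21,9):12011282644725·9+15170932662679→123272476465204, (21,10):5917584964655·10+12011282644725→71187132291275, (21,11):1900842429486·11+5917584964655→26826851689001, (21,12):411016633391·12+1900842429486→6833042030178, (21,13):61068660380·13+411016633391→1204909218331, (21,14):6302524580·14+61068660380→149304004500, (21,15):452329200·15+6302524580→13087462580, (21,16):22350954·16+452329200→809944464, (21,17):741285·17+22350954→34952799, (21,18):15675·18+741285→1023435, (21,19):190·19+15675→19285, (21,20):1·20+190→210, (21,21):0·21+1→1
@22  (22,1):1·1+0→1, (22,2):1048575·2+1→2097151, (22,3):1742343625·3+1048575→5228079450, (22,4):181509070050·4+1742343625→727778623825, (22,5):3791262568401·5+181509070050→19137821912055, (22,6):26585679462804·6+3791262568401→163305339345225, (22,7):82310957214948·7+26585679462804→602762379967440, (22,8):132511015347084·8+82310957214948→1142399079991620, (22,9):123272476465204·9+132511015347084→1241963303533920, (22,10):71187132291275·10+123272476465204→835143799377954, (22,11):26826851689001·11+71187132291275→366282500870286, (22,12):6833042030178·12+26826851689001→108823356051137, (22,13):1204909218331·13+6833042030178→22496861868481, (22,14):149304004500·14+1204909218331→3295165281331, (22,15):13087462580·15+149304004500→345615943200, (22,16):809944464·16+13087462580→26046574004, (22,17):34952799·17+809944464→1404142047, (22,18):1023435·18+34952799→53374629, (22,19):19285·19+1023435→1389850, (22,20):210·20+19285→23485, (22,21):1·21+210→231, (22,22):0·22+1→1
B_21 = ΣS(21,k) = 1+1048575+1742343625+181509070050+3791262568401+26585679462804+82310957214948+132511015347084+123272476465204+71187132291275+26826851689001+6833042030178+1204909218331+149304004500+13087462580+809944464+34952799+1023435+19285+210+1 = 474869816156751
B_22 = ΣS(22,k) = 1+2097151+5228079450+727778623825+19137821912055+163305339345225+602762379967440+1142399079991620+1241963303533920+835143799377954+366282500870286+108823356051137+22496861868481+3295165281331+345615943200+26046574004+1404142047+53374629+1389850+23485+231+1 = 4506715738447323

474869816156751, 4506715738447323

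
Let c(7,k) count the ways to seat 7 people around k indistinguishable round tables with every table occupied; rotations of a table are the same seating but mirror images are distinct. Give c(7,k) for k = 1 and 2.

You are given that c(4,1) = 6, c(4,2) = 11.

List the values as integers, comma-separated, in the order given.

720, 1764

row 5: T[5][1]=4·6+0=24  T[5][2]=4·11+6=50
row 6: T[6][1]=5·24+0=120  T[6][2]=5·50+24=274
row 7: T[7][1]=6·120+0=720  T[7][2]=6·274+120=1764
Read c(7,1) = 720, c(7,2) = 1764.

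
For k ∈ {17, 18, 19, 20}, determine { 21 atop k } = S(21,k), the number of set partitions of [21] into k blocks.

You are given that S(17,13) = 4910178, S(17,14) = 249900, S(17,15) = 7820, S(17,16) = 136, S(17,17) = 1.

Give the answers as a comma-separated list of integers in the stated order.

34952799, 1023435, 19285, 210

[18] T[18,14]:14*249900+4910178=8408778 · T[18,15]:15*7820+249900=367200 · T[18,16]:16*136+7820=9996 · T[18,17]:17*1+136=153 · T[18,18]:18*0+1=1
[19] T[19,15]:15*367200+8408778=13916778 · T[19,16]:16*9996+367200=527136 · T[19,17]:17*153+9996=12597 · T[19,18]:18*1+153=171 · T[19,19]:19*0+1=1
[20] T[20,16]:16*527136+13916778=22350954 · T[20,17]:17*12597+527136=741285 · T[20,18]:18*171+12597=15675 · T[20,19]:19*1+171=190 · T[20,20]:20*0+1=1
[21] T[21,17]:17*741285+22350954=34952799 · T[21,18]:18*15675+741285=1023435 · T[21,19]:19*190+15675=19285 · T[21,20]:20*1+190=210
Read S(21,17) = 34952799, S(21,18) = 1023435, S(21,19) = 19285, S(21,20) = 210.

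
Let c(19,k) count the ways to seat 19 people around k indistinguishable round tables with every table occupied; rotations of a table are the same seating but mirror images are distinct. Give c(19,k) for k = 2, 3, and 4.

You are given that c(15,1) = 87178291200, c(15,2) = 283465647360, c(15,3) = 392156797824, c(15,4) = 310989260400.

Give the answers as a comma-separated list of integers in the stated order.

22376988058521600, 34012249593822720, 30321254007719424

row 16: T[16][1]=15·87178291200+0=1307674368000  T[16][2]=15·283465647360+87178291200=4339163001600  T[16][3]=15·392156797824+283465647360=6165817614720  T[16][4]=15·310989260400+392156797824=5056995703824
row 17: T[17][1]=16·1307674368000+0=20922789888000  T[17][2]=16·4339163001600+1307674368000=70734282393600  T[17][3]=16·6165817614720+4339163001600=102992244837120  T[17][4]=16·5056995703824+6165817614720=87077748875904
row 18: T[18][1]=17·20922789888000+0=355687428096000  T[18][2]=17·70734282393600+20922789888000=1223405590579200  T[18][3]=17·102992244837120+70734282393600=1821602444624640  T[18][4]=17·87077748875904+102992244837120=1583313975727488
row 19: T[19][2]=18·1223405590579200+355687428096000=22376988058521600  T[19][3]=18·1821602444624640+1223405590579200=34012249593822720  T[19][4]=18·1583313975727488+1821602444624640=30321254007719424
Read c(19,2) = 22376988058521600, c(19,3) = 34012249593822720, c(19,4) = 30321254007719424.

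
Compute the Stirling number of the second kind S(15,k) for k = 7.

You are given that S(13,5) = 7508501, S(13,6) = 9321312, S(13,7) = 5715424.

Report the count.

[14] T[14,6]:6*9321312+7508501=63436373 · T[14,7]:7*5715424+9321312=49329280
[15] T[15,7]:7*49329280+63436373=408741333
Read S(15,7) = 408741333.

408741333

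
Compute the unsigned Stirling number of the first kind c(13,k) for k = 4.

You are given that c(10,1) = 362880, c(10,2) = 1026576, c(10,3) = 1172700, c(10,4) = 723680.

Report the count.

[11] T[11,2]:10*1026576+362880=10628640 · T[11,3]:10*1172700+1026576=12753576 · T[11,4]:10*723680+1172700=8409500
[12] T[12,3]:11*12753576+10628640=150917976 · T[12,4]:11*8409500+12753576=105258076
[13] T[13,4]:12*105258076+150917976=1414014888
Read c(13,4) = 1414014888.

1414014888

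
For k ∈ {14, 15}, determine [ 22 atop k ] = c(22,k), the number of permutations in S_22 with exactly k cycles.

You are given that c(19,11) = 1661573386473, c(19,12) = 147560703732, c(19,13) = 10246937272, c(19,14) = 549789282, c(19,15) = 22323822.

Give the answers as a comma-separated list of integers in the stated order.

27188611869881, 1599718388730

[20] T[20,12]:19*147560703732+1661573386473=4465226757381 · T[20,13]:19*10246937272+147560703732=342252511900 · T[20,14]:19*549789282+10246937272=20692933630 · T[20,15]:19*22323822+549789282=973941900
[21] T[21,13]:20*342252511900+4465226757381=11310276995381 · T[21,14]:20*20692933630+342252511900=756111184500 · T[21,15]:20*973941900+20692933630=40171771630
[22] T[22,14]:21*756111184500+11310276995381=27188611869881 · T[22,15]:21*40171771630+756111184500=1599718388730
Read c(22,14) = 27188611869881, c(22,15) = 1599718388730.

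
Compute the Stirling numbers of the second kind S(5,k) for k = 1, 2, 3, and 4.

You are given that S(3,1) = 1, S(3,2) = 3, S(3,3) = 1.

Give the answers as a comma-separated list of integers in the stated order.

r4: T_4,1=1×1+0=1; T_4,2=2×3+1=7; T_4,3=3×1+3=6; T_4,4=4×0+1=1
r5: T_5,1=1×1+0=1; T_5,2=2×7+1=15; T_5,3=3×6+7=25; T_5,4=4×1+6=10
Read S(5,1) = 1, S(5,2) = 15, S(5,3) = 25, S(5,4) = 10.

1, 15, 25, 10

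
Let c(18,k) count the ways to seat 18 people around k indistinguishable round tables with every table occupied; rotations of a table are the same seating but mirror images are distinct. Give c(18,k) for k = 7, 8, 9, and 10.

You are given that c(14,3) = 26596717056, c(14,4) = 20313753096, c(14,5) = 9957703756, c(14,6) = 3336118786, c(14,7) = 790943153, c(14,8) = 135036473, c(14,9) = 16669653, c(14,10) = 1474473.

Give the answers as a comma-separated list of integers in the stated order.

r15: T_15,4=14×20313753096+26596717056=310989260400; T_15,5=14×9957703756+20313753096=159721605680; T_15,6=14×3336118786+9957703756=56663366760; T_15,7=14×790943153+3336118786=14409322928; T_15,8=14×135036473+790943153=2681453775; T_15,9=14×16669653+135036473=368411615; T_15,10=14×1474473+16669653=37312275
r16: T_16,5=15×159721605680+310989260400=2706813345600; T_16,6=15×56663366760+159721605680=1009672107080; T_16,7=15×14409322928+56663366760=272803210680; T_16,8=15×2681453775+14409322928=54631129553; T_16,9=15×368411615+2681453775=8207628000; T_16,10=15×37312275+368411615=928095740
r17: T_17,6=16×1009672107080+2706813345600=18861567058880; T_17,7=16×272803210680+1009672107080=5374523477960; T_17,8=16×54631129553+272803210680=1146901283528; T_17,9=16×8207628000+54631129553=185953177553; T_17,10=16×928095740+8207628000=23057159840
r18: T_18,7=17×5374523477960+18861567058880=110228466184200; T_18,8=17×1146901283528+5374523477960=24871845297936; T_18,9=17×185953177553+1146901283528=4308105301929; T_18,10=17×23057159840+185953177553=577924894833
Read c(18,7) = 110228466184200, c(18,8) = 24871845297936, c(18,9) = 4308105301929, c(18,10) = 577924894833.

110228466184200, 24871845297936, 4308105301929, 577924894833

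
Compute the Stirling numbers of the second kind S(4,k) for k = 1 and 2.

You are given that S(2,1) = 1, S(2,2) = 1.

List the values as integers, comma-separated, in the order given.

1, 7

i=3: T(3,1)=0+1·1=1 | T(3,2)=1+2·1=3
i=4: T(4,1)=0+1·1=1 | T(4,2)=1+2·3=7
Read S(4,1) = 1, S(4,2) = 7.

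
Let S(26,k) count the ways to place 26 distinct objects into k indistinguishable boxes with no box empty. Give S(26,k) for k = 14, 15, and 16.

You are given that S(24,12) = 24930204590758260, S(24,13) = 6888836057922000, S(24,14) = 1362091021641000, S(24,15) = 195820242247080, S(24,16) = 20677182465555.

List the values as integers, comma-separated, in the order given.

477898618396288260, 90449030191104000, 12725877242482560

[25] T[25,13]:13*6888836057922000+24930204590758260=114485073343744260 · T[25,14]:14*1362091021641000+6888836057922000=25958110360896000 · T[25,15]:15*195820242247080+1362091021641000=4299394655347200 · T[25,16]:16*20677182465555+195820242247080=526655161695960
[26] T[26,14]:14*25958110360896000+114485073343744260=477898618396288260 · T[26,15]:15*4299394655347200+25958110360896000=90449030191104000 · T[26,16]:16*526655161695960+4299394655347200=12725877242482560
Read S(26,14) = 477898618396288260, S(26,15) = 90449030191104000, S(26,16) = 12725877242482560.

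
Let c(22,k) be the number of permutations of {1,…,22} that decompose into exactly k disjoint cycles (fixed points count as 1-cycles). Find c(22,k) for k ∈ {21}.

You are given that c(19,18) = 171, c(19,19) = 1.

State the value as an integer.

231

row 20: T[20][19]=19·1+171=190  T[20][20]=19·0+1=1
row 21: T[21][20]=20·1+190=210  T[21][21]=20·0+1=1
row 22: T[22][21]=21·1+210=231
Read c(22,21) = 231.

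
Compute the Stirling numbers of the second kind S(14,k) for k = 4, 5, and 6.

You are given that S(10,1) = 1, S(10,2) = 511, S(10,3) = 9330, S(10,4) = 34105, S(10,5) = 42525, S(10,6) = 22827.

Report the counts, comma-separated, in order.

[11] T[11,1]:1*1+0=1 · T[11,2]:2*511+1=1023 · T[11,3]:3*9330+511=28501 · T[11,4]:4*34105+9330=145750 · T[11,5]:5*42525+34105=246730 · T[11,6]:6*22827+42525=179487
[12] T[12,2]:2*1023+1=2047 · T[12,3]:3*28501+1023=86526 · T[12,4]:4*145750+28501=611501 · T[12,5]:5*246730+145750=1379400 · T[12,6]:6*179487+246730=1323652
[13] T[13,3]:3*86526+2047=261625 · T[13,4]:4*611501+86526=2532530 · T[13,5]:5*1379400+611501=7508501 · T[13,6]:6*1323652+1379400=9321312
[14] T[14,4]:4*2532530+261625=10391745 · T[14,5]:5*7508501+2532530=40075035 · T[14,6]:6*9321312+7508501=63436373
Read S(14,4) = 10391745, S(14,5) = 40075035, S(14,6) = 63436373.

10391745, 40075035, 63436373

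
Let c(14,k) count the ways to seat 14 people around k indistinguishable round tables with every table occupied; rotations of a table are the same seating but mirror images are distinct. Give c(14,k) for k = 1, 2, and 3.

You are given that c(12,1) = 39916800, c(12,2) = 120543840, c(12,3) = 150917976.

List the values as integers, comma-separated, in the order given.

row 13: T[13][1]=12·39916800+0=479001600  T[13][2]=12·120543840+39916800=1486442880  T[13][3]=12·150917976+120543840=1931559552
row 14: T[14][1]=13·479001600+0=6227020800  T[14][2]=13·1486442880+479001600=19802759040  T[14][3]=13·1931559552+1486442880=26596717056
Read c(14,1) = 6227020800, c(14,2) = 19802759040, c(14,3) = 26596717056.

6227020800, 19802759040, 26596717056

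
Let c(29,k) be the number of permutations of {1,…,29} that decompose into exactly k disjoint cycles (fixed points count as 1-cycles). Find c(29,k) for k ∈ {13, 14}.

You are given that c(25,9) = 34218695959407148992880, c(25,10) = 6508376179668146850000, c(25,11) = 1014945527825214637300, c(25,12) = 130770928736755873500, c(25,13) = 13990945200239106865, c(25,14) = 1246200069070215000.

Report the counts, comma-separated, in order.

21590257290787088602515180, 2316762871029690607422990

@26  (26,10):6508376179668146850000·25+34218695959407148992880→196928100451110820242880, (26,11):1014945527825214637300·25+6508376179668146850000→31882014375298512782500, (26,12):130770928736755873500·25+1014945527825214637300→4284218746244111474800, (26,13):13990945200239106865·25+130770928736755873500→480544558742733545125, (26,14):1246200069070215000·25+13990945200239106865→45145946926994481865
@27  (27,11):31882014375298512782500·26+196928100451110820242880→1025860474208872152587880, (27,12):4284218746244111474800·26+31882014375298512782500→143271701777645411127300, (27,13):480544558742733545125·26+4284218746244111474800→16778377273555183648050, (27,14):45145946926994481865·26+480544558742733545125→1654339178844590073615
@28  (28,12):143271701777645411127300·27+1025860474208872152587880→4894196422205298253024980, (28,13):16778377273555183648050·27+143271701777645411127300→596287888163635369624650, (28,14):1654339178844590073615·27+16778377273555183648050→61445535102359115635655
@29  (29,13):596287888163635369624650·28+4894196422205298253024980→21590257290787088602515180, (29,14):61445535102359115635655·28+596287888163635369624650→2316762871029690607422990
Read c(29,13) = 21590257290787088602515180, c(29,14) = 2316762871029690607422990.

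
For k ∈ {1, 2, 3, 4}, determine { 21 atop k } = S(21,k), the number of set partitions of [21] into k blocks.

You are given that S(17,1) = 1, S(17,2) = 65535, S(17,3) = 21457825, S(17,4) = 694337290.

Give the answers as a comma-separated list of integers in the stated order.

i=18: T(18,1)=0+1·1=1 | T(18,2)=1+2·65535=131071 | T(18,3)=65535+3·21457825=64439010 | T(18,4)=21457825+4·694337290=2798806985
i=19: T(19,1)=0+1·1=1 | T(19,2)=1+2·131071=262143 | T(19,3)=131071+3·64439010=193448101 | T(19,4)=64439010+4·2798806985=11259666950
i=20: T(20,1)=0+1·1=1 | T(20,2)=1+2·262143=524287 | T(20,3)=262143+3·193448101=580606446 | T(20,4)=193448101+4·11259666950=45232115901
i=21: T(21,1)=0+1·1=1 | T(21,2)=1+2·524287=1048575 | T(21,3)=524287+3·580606446=1742343625 | T(21,4)=580606446+4·45232115901=181509070050
Read S(21,1) = 1, S(21,2) = 1048575, S(21,3) = 1742343625, S(21,4) = 181509070050.

1, 1048575, 1742343625, 181509070050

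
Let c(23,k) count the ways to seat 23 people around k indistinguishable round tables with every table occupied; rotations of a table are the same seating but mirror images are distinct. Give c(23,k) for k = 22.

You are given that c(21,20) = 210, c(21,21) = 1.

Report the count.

[22] T[22,21]:21*1+210=231 · T[22,22]:21*0+1=1
[23] T[23,22]:22*1+231=253
Read c(23,22) = 253.

253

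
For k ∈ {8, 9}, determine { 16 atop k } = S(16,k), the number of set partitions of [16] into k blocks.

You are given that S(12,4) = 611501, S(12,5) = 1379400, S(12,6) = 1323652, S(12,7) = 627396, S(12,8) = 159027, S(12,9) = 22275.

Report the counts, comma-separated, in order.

2141764053, 820784250

[13] T[13,5]:5*1379400+611501=7508501 · T[13,6]:6*1323652+1379400=9321312 · T[13,7]:7*627396+1323652=5715424 · T[13,8]:8*159027+627396=1899612 · T[13,9]:9*22275+159027=359502
[14] T[14,6]:6*9321312+7508501=63436373 · T[14,7]:7*5715424+9321312=49329280 · T[14,8]:8*1899612+5715424=20912320 · T[14,9]:9*359502+1899612=5135130
[15] T[15,7]:7*49329280+63436373=408741333 · T[15,8]:8*20912320+49329280=216627840 · T[15,9]:9*5135130+20912320=67128490
[16] T[16,8]:8*216627840+408741333=2141764053 · T[16,9]:9*67128490+216627840=820784250
Read S(16,8) = 2141764053, S(16,9) = 820784250.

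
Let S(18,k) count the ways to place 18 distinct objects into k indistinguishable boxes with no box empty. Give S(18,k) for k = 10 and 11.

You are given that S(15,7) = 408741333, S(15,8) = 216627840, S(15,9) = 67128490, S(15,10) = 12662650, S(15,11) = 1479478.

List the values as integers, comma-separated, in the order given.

37112163803, 8391004908

row 16: T[16][8]=8·216627840+408741333=2141764053  T[16][9]=9·67128490+216627840=820784250  T[16][10]=10·12662650+67128490=193754990  T[16][11]=11·1479478+12662650=28936908
row 17: T[17][9]=9·820784250+2141764053=9528822303  T[17][10]=10·193754990+820784250=2758334150  T[17][11]=11·28936908+193754990=512060978
row 18: T[18][10]=10·2758334150+9528822303=37112163803  T[18][11]=11·512060978+2758334150=8391004908
Read S(18,10) = 37112163803, S(18,11) = 8391004908.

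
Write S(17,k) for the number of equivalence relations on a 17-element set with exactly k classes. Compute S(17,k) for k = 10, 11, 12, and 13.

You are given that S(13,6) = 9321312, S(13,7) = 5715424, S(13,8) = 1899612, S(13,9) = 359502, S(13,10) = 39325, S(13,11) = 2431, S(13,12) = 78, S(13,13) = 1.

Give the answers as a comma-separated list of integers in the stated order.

[14] T[14,7]:7*5715424+9321312=49329280 · T[14,8]:8*1899612+5715424=20912320 · T[14,9]:9*359502+1899612=5135130 · T[14,10]:10*39325+359502=752752 · T[14,11]:11*2431+39325=66066 · T[14,12]:12*78+2431=3367 · T[14,13]:13*1+78=91
[15] T[15,8]:8*20912320+49329280=216627840 · T[15,9]:9*5135130+20912320=67128490 · T[15,10]:10*752752+5135130=12662650 · T[15,11]:11*66066+752752=1479478 · T[15,12]:12*3367+66066=106470 · T[15,13]:13*91+3367=4550
[16] T[16,9]:9*67128490+216627840=820784250 · T[16,10]:10*12662650+67128490=193754990 · T[16,11]:11*1479478+12662650=28936908 · T[16,12]:12*106470+1479478=2757118 · T[16,13]:13*4550+106470=165620
[17] T[17,10]:10*193754990+820784250=2758334150 · T[17,11]:11*28936908+193754990=512060978 · T[17,12]:12*2757118+28936908=62022324 · T[17,13]:13*165620+2757118=4910178
Read S(17,10) = 2758334150, S(17,11) = 512060978, S(17,12) = 62022324, S(17,13) = 4910178.

2758334150, 512060978, 62022324, 4910178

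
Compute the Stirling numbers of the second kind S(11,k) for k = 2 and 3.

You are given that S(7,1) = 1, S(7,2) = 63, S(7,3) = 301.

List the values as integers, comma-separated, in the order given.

1023, 28501

row 8: T[8][1]=1·1+0=1  T[8][2]=2·63+1=127  T[8][3]=3·301+63=966
row 9: T[9][1]=1·1+0=1  T[9][2]=2·127+1=255  T[9][3]=3·966+127=3025
row 10: T[10][1]=1·1+0=1  T[10][2]=2·255+1=511  T[10][3]=3·3025+255=9330
row 11: T[11][2]=2·511+1=1023  T[11][3]=3·9330+511=28501
Read S(11,2) = 1023, S(11,3) = 28501.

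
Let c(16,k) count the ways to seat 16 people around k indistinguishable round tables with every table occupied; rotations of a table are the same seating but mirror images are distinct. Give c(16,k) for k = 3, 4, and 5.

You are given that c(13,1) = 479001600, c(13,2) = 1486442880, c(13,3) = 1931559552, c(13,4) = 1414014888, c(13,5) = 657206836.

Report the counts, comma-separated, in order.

i=14: T(14,1)=0+13·479001600=6227020800 | T(14,2)=479001600+13·1486442880=19802759040 | T(14,3)=1486442880+13·1931559552=26596717056 | T(14,4)=1931559552+13·1414014888=20313753096 | T(14,5)=1414014888+13·657206836=9957703756
i=15: T(15,2)=6227020800+14·19802759040=283465647360 | T(15,3)=19802759040+14·26596717056=392156797824 | T(15,4)=26596717056+14·20313753096=310989260400 | T(15,5)=20313753096+14·9957703756=159721605680
i=16: T(16,3)=283465647360+15·392156797824=6165817614720 | T(16,4)=392156797824+15·310989260400=5056995703824 | T(16,5)=310989260400+15·159721605680=2706813345600
Read c(16,3) = 6165817614720, c(16,4) = 5056995703824, c(16,5) = 2706813345600.

6165817614720, 5056995703824, 2706813345600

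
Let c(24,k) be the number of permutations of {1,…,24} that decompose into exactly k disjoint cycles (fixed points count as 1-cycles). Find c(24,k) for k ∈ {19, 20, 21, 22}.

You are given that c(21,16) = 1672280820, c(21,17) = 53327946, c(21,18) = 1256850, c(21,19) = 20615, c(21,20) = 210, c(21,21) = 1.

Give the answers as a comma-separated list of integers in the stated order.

7234669596, 168423871, 2932776, 35926

@22  (22,17):53327946·21+1672280820→2792167686, (22,18):1256850·21+53327946→79721796, (22,19):20615·21+1256850→1689765, (22,20):210·21+20615→25025, (22,21):1·21+210→231, (22,22):0·21+1→1
@23  (23,18):79721796·22+2792167686→4546047198, (23,19):1689765·22+79721796→116896626, (23,20):25025·22+1689765→2240315, (23,21):231·22+25025→30107, (23,22):1·22+231→253
@24  (24,19):116896626·23+4546047198→7234669596, (24,20):2240315·23+116896626→168423871, (24,21):30107·23+2240315→2932776, (24,22):253·23+30107→35926
Read c(24,19) = 7234669596, c(24,20) = 168423871, c(24,21) = 2932776, c(24,22) = 35926.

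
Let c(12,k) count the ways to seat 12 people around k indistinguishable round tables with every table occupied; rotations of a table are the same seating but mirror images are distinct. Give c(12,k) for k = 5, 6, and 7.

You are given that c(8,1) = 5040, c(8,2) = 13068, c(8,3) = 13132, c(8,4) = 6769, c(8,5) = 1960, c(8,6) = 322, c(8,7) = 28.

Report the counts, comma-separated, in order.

45995730, 13339535, 2637558

r9: T_9,2=8×13068+5040=109584; T_9,3=8×13132+13068=118124; T_9,4=8×6769+13132=67284; T_9,5=8×1960+6769=22449; T_9,6=8×322+1960=4536; T_9,7=8×28+322=546
r10: T_10,3=9×118124+109584=1172700; T_10,4=9×67284+118124=723680; T_10,5=9×22449+67284=269325; T_10,6=9×4536+22449=63273; T_10,7=9×546+4536=9450
r11: T_11,4=10×723680+1172700=8409500; T_11,5=10×269325+723680=3416930; T_11,6=10×63273+269325=902055; T_11,7=10×9450+63273=157773
r12: T_12,5=11×3416930+8409500=45995730; T_12,6=11×902055+3416930=13339535; T_12,7=11×157773+902055=2637558
Read c(12,5) = 45995730, c(12,6) = 13339535, c(12,7) = 2637558.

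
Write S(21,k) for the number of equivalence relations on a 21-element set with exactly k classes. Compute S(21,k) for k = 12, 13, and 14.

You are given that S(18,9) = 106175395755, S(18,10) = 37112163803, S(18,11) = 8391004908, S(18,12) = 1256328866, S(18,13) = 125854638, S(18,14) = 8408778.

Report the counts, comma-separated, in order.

row 19: T[19][10]=10·37112163803+106175395755=477297033785  T[19][11]=11·8391004908+37112163803=129413217791  T[19][12]=12·1256328866+8391004908=23466951300  T[19][13]=13·125854638+1256328866=2892439160  T[19][14]=14·8408778+125854638=243577530
row 20: T[20][11]=11·129413217791+477297033785=1900842429486  T[20][12]=12·23466951300+129413217791=411016633391  T[20][13]=13·2892439160+23466951300=61068660380  T[20][14]=14·243577530+2892439160=6302524580
row 21: T[21][12]=12·411016633391+1900842429486=6833042030178  T[21][13]=13·61068660380+411016633391=1204909218331  T[21][14]=14·6302524580+61068660380=149304004500
Read S(21,12) = 6833042030178, S(21,13) = 1204909218331, S(21,14) = 149304004500.

6833042030178, 1204909218331, 149304004500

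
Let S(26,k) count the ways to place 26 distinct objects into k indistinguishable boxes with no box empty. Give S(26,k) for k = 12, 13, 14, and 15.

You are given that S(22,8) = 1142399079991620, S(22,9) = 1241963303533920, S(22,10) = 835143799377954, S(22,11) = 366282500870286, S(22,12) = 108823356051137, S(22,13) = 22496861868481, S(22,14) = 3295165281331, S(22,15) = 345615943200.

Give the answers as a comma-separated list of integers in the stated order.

5149507353856958820, 1850568574253550060, 477898618396288260, 90449030191104000

@23  (23,9):1241963303533920·9+1142399079991620→12320068811796900, (23,10):835143799377954·10+1241963303533920→9593401297313460, (23,11):366282500870286·11+835143799377954→4864251308951100, (23,12):108823356051137·12+366282500870286→1672162773483930, (23,13):22496861868481·13+108823356051137→401282560341390, (23,14):3295165281331·14+22496861868481→68629175807115, (23,15):345615943200·15+3295165281331→8479404429331
@24  (24,10):9593401297313460·10+12320068811796900→108254081784931500, (24,11):4864251308951100·11+9593401297313460→63100165695775560, (24,12):1672162773483930·12+4864251308951100→24930204590758260, (24,13):401282560341390·13+1672162773483930→6888836057922000, (24,14):68629175807115·14+401282560341390→1362091021641000, (24,15):8479404429331·15+68629175807115→195820242247080
@25  (25,11):63100165695775560·11+108254081784931500→802355904438462660, (25,12):24930204590758260·12+63100165695775560→362262620784874680, (25,13):6888836057922000·13+24930204590758260→114485073343744260, (25,14):1362091021641000·14+6888836057922000→25958110360896000, (25,15):195820242247080·15+1362091021641000→4299394655347200
@26  (26,12):362262620784874680·12+802355904438462660→5149507353856958820, (26,13):114485073343744260·13+362262620784874680→1850568574253550060, (26,14):25958110360896000·14+114485073343744260→477898618396288260, (26,15):4299394655347200·15+25958110360896000→90449030191104000
Read S(26,12) = 5149507353856958820, S(26,13) = 1850568574253550060, S(26,14) = 477898618396288260, S(26,15) = 90449030191104000.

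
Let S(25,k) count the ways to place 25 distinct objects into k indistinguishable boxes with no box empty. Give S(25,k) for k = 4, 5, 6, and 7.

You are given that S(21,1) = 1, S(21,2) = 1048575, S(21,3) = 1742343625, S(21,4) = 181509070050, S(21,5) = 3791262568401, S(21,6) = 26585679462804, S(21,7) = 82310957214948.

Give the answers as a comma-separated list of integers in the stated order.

46771289738810, 2436684974110751, 37026417000002430, 227832482998716310

row 22: T[22][1]=1·1+0=1  T[22][2]=2·1048575+1=2097151  T[22][3]=3·1742343625+1048575=5228079450  T[22][4]=4·181509070050+1742343625=727778623825  T[22][5]=5·3791262568401+181509070050=19137821912055  T[22][6]=6·26585679462804+3791262568401=163305339345225  T[22][7]=7·82310957214948+26585679462804=602762379967440
row 23: T[23][2]=2·2097151+1=4194303  T[23][3]=3·5228079450+2097151=15686335501  T[23][4]=4·727778623825+5228079450=2916342574750  T[23][5]=5·19137821912055+727778623825=96416888184100  T[23][6]=6·163305339345225+19137821912055=998969857983405  T[23][7]=7·602762379967440+163305339345225=4382641999117305
row 24: T[24][3]=3·15686335501+4194303=47063200806  T[24][4]=4·2916342574750+15686335501=11681056634501  T[24][5]=5·96416888184100+2916342574750=485000783495250  T[24][6]=6·998969857983405+96416888184100=6090236036084530  T[24][7]=7·4382641999117305+998969857983405=31677463851804540
row 25: T[25][4]=4·11681056634501+47063200806=46771289738810  T[25][5]=5·485000783495250+11681056634501=2436684974110751  T[25][6]=6·6090236036084530+485000783495250=37026417000002430  T[25][7]=7·31677463851804540+6090236036084530=227832482998716310
Read S(25,4) = 46771289738810, S(25,5) = 2436684974110751, S(25,6) = 37026417000002430, S(25,7) = 227832482998716310.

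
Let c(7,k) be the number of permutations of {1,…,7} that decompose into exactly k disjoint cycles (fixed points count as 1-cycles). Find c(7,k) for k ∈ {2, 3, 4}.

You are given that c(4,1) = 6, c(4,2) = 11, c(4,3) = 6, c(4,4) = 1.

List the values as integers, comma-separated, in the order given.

1764, 1624, 735

i=5: T(5,1)=0+4·6=24 | T(5,2)=6+4·11=50 | T(5,3)=11+4·6=35 | T(5,4)=6+4·1=10
i=6: T(6,1)=0+5·24=120 | T(6,2)=24+5·50=274 | T(6,3)=50+5·35=225 | T(6,4)=35+5·10=85
i=7: T(7,2)=120+6·274=1764 | T(7,3)=274+6·225=1624 | T(7,4)=225+6·85=735
Read c(7,2) = 1764, c(7,3) = 1624, c(7,4) = 735.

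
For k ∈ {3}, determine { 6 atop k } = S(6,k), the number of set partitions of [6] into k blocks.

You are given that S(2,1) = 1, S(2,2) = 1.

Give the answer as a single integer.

90

row 3: T[3][1]=1·1+0=1  T[3][2]=2·1+1=3  T[3][3]=3·0+1=1
row 4: T[4][1]=1·1+0=1  T[4][2]=2·3+1=7  T[4][3]=3·1+3=6
row 5: T[5][2]=2·7+1=15  T[5][3]=3·6+7=25
row 6: T[6][3]=3·25+15=90
Read S(6,3) = 90.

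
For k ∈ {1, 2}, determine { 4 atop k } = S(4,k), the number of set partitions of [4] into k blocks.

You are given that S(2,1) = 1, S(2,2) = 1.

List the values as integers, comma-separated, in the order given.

1, 7

@3  (3,1):1·1+0→1, (3,2):1·2+1→3
@4  (4,1):1·1+0→1, (4,2):3·2+1→7
Read S(4,1) = 1, S(4,2) = 7.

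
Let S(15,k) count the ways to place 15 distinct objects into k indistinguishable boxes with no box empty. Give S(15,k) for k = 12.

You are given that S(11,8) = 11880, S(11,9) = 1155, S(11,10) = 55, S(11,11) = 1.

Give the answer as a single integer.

106470

i=12: T(12,9)=11880+9·1155=22275 | T(12,10)=1155+10·55=1705 | T(12,11)=55+11·1=66 | T(12,12)=1+12·0=1
i=13: T(13,10)=22275+10·1705=39325 | T(13,11)=1705+11·66=2431 | T(13,12)=66+12·1=78
i=14: T(14,11)=39325+11·2431=66066 | T(14,12)=2431+12·78=3367
i=15: T(15,12)=66066+12·3367=106470
Read S(15,12) = 106470.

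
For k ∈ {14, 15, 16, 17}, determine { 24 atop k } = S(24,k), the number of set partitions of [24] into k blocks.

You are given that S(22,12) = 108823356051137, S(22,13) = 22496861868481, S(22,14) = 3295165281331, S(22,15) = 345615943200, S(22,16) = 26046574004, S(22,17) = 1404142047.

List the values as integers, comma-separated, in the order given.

1362091021641000, 195820242247080, 20677182465555, 1610949936915

[23] T[23,13]:13*22496861868481+108823356051137=401282560341390 · T[23,14]:14*3295165281331+22496861868481=68629175807115 · T[23,15]:15*345615943200+3295165281331=8479404429331 · T[23,16]:16*26046574004+345615943200=762361127264 · T[23,17]:17*1404142047+26046574004=49916988803
[24] T[24,14]:14*68629175807115+401282560341390=1362091021641000 · T[24,15]:15*8479404429331+68629175807115=195820242247080 · T[24,16]:16*762361127264+8479404429331=20677182465555 · T[24,17]:17*49916988803+762361127264=1610949936915
Read S(24,14) = 1362091021641000, S(24,15) = 195820242247080, S(24,16) = 20677182465555, S(24,17) = 1610949936915.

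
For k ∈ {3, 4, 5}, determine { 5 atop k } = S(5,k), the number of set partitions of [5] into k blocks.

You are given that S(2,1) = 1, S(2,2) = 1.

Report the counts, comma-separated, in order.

25, 10, 1

row 3: T[3][1]=1·1+0=1  T[3][2]=2·1+1=3  T[3][3]=3·0+1=1
row 4: T[4][2]=2·3+1=7  T[4][3]=3·1+3=6  T[4][4]=4·0+1=1
row 5: T[5][3]=3·6+7=25  T[5][4]=4·1+6=10  T[5][5]=5·0+1=1
Read S(5,3) = 25, S(5,4) = 10, S(5,5) = 1.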